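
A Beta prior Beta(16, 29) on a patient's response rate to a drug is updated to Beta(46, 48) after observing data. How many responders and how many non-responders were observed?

A Beta(a, b) prior with s successes and f failures in binomial data gives a Beta(a+s, b+f) posterior.
Match parameters: s=46−16=30, f=48−29=19.

30 responders and 19 non-responders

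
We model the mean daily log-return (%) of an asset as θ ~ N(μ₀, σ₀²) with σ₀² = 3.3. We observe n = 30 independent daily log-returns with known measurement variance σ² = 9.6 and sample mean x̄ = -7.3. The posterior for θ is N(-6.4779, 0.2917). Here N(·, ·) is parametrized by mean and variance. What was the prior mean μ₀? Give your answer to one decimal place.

The posterior mean is a precision-weighted average: μ_n = (τ₀μ₀ + τ_data·x̄)/(τ₀+τ_data), with τ₀=1/σ₀² and τ_data=n/σ².
Here τ₀ = 1/3.3 = 0.303030 and τ_data = 30/9.6 = 3.125000, so τ_n = 3.428030.
Rearranging for μ₀: μ₀ = (μ_n·τ_n − τ_data·x̄)/τ₀ = (-6.4779·3.428030 − 3.125000·-7.3) / 0.303030 = 0.606064/0.303030 ≈ 2.0.

μ₀ = 2.0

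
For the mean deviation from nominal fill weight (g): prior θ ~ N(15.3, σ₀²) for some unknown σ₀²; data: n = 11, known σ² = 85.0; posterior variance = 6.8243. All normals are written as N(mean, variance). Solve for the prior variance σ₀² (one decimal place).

For the Normal–Normal model with known σ², precisions add: τ_n = τ₀ + n/σ².
So 1/σ₀² = 1/6.8243 − 11/85.0 = 0.146535 − 0.129412 = 0.017123.
Hence σ₀² = 1/0.017123 ≈ 58.4.

σ₀² = 58.4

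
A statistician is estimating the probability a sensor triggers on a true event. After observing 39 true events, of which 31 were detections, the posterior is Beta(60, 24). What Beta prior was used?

Under Beta–binomial conjugacy the posterior parameters are (a+s, b+f).
Subtract the data counts: 60−31=29, 24−8=16.

Beta(29, 16)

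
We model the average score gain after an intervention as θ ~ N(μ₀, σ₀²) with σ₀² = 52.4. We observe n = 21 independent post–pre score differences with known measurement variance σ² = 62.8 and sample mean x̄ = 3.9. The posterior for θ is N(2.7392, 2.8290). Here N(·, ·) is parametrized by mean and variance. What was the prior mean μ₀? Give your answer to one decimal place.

The posterior mean is a precision-weighted average: μ_n = (τ₀μ₀ + τ_data·x̄)/(τ₀+τ_data), with τ₀=1/σ₀² and τ_data=n/σ².
Here τ₀ = 1/52.4 = 0.019084 and τ_data = 21/62.8 = 0.334395, so τ_n = 0.353479.
Rearranging for μ₀: μ₀ = (μ_n·τ_n − τ_data·x̄)/τ₀ = (2.7392·0.353479 − 0.334395·3.9) / 0.019084 = -0.335891/0.019084 ≈ -17.6.

μ₀ = -17.6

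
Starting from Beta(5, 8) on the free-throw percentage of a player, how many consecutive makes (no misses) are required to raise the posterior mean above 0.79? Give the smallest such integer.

k = 26

After k makes and 0 misses the posterior is Beta(5+k, 8), with mean (5+k)/(5+8+k).
Set (5+k)/(13+k) > 0.79 and solve: k > (0.79·13 − 5)/(1 − 0.79) = 25.095.
The smallest integer exceeding 25.095 is 26, and checking k=26: (31)/(39) = 0.7949 > 0.79.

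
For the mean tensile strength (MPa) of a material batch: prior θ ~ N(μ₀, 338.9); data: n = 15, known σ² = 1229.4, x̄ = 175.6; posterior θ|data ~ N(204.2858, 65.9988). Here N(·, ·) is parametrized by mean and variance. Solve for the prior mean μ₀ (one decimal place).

μ₀ = 322.9

The posterior mean is a precision-weighted average: μ_n = (τ₀μ₀ + τ_data·x̄)/(τ₀+τ_data), with τ₀=1/σ₀² and τ_data=n/σ².
Here τ₀ = 1/338.9 = 0.002951 and τ_data = 15/1229.4 = 0.012201, so τ_n = 0.015152.
Rearranging for μ₀: μ₀ = (μ_n·τ_n − τ_data·x̄)/τ₀ = (204.2858·0.015152 − 0.012201·175.6) / 0.002951 = 0.952843/0.002951 ≈ 322.9.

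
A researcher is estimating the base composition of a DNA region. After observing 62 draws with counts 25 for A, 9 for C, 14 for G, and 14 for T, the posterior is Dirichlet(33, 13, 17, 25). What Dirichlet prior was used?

For a Dirichlet(α) prior with multinomial counts c, the posterior is Dirichlet(α + c) componentwise.
Subtract each count from the matching posterior parameter: 33−25=8, 13−9=4, 17−14=3, 25−14=11.

Dirichlet(8, 4, 3, 11)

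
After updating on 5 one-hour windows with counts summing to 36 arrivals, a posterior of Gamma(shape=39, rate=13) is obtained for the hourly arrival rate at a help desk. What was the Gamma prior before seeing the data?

Gamma(shape=3, rate=8)

Gamma–Poisson conjugacy: posterior shape = α + Σxᵢ, posterior rate = β + n.
So α = 39 − 36 = 3 and β = 13 − 5 = 8.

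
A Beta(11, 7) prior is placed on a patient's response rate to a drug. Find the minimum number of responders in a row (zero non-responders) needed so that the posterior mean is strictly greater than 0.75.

After k responders and 0 non-responders the posterior is Beta(11+k, 7), with mean (11+k)/(11+7+k).
Set (11+k)/(18+k) > 0.75 and solve: k > (0.75·18 − 11)/(1 − 0.75) = 10.000.
The smallest integer exceeding 10.000 is 11.

k = 11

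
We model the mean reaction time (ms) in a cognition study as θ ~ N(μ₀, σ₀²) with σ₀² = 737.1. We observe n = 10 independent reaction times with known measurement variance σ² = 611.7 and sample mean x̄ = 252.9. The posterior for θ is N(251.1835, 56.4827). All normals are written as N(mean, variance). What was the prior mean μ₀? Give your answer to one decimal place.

μ₀ = 230.5

The posterior mean is a precision-weighted average: μ_n = (τ₀μ₀ + τ_data·x̄)/(τ₀+τ_data), with τ₀=1/σ₀² and τ_data=n/σ².
Here τ₀ = 1/737.1 = 0.001357 and τ_data = 10/611.7 = 0.016348, so τ_n = 0.017705.
Rearranging for μ₀: μ₀ = (μ_n·τ_n − τ_data·x̄)/τ₀ = (251.1835·0.017705 − 0.016348·252.9) / 0.001357 = 0.312795/0.001357 ≈ 230.5.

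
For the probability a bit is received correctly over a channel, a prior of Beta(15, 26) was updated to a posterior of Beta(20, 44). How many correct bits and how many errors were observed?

5 correct bits and 18 errors

Beta is conjugate to the binomial likelihood: posterior = Beta(a+s, b+f).
So s = 20 − 15 = 5 and f = 44 − 26 = 18.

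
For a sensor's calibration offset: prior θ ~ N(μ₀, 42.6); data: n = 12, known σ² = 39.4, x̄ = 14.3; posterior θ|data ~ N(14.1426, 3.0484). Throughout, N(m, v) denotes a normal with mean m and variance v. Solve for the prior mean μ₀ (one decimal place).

μ₀ = 12.1

The posterior mean is a precision-weighted average: μ_n = (τ₀μ₀ + τ_data·x̄)/(τ₀+τ_data), with τ₀=1/σ₀² and τ_data=n/σ².
Here τ₀ = 1/42.6 = 0.023474 and τ_data = 12/39.4 = 0.304569, so τ_n = 0.328043.
Rearranging for μ₀: μ₀ = (μ_n·τ_n − τ_data·x̄)/τ₀ = (14.1426·0.328043 − 0.304569·14.3) / 0.023474 = 0.284044/0.023474 ≈ 12.1.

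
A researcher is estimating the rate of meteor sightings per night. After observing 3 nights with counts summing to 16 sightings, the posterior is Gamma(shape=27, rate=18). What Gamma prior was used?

Gamma(shape=11, rate=15)

A Gamma(α, β) prior (rate parametrization) on a Poisson rate with n observations summing to S gives posterior Gamma(α+S, β+n).
So α = 27 − 16 = 11 and β = 18 − 3 = 15.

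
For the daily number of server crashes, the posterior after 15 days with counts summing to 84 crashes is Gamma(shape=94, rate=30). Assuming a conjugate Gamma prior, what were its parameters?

Gamma–Poisson conjugacy: posterior shape = α + Σxᵢ, posterior rate = β + n.
So α = 94 − 84 = 10 and β = 30 − 15 = 15.

Gamma(shape=10, rate=15)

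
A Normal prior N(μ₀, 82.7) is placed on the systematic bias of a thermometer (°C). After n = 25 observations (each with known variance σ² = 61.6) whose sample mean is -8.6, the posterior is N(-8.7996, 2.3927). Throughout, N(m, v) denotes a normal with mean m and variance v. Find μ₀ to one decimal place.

μ₀ = -15.5

The posterior mean is a precision-weighted average: μ_n = (τ₀μ₀ + τ_data·x̄)/(τ₀+τ_data), with τ₀=1/σ₀² and τ_data=n/σ².
Here τ₀ = 1/82.7 = 0.012092 and τ_data = 25/61.6 = 0.405844, so τ_n = 0.417936.
Rearranging for μ₀: μ₀ = (μ_n·τ_n − τ_data·x̄)/τ₀ = (-8.7996·0.417936 − 0.405844·-8.6) / 0.012092 = -0.187411/0.012092 ≈ -15.5.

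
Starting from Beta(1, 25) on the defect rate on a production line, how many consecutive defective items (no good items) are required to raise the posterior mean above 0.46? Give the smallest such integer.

k = 21

After k defective items and 0 good items the posterior is Beta(1+k, 25), with mean (1+k)/(1+25+k).
Set (1+k)/(26+k) > 0.46 and solve: k > (0.46·26 − 1)/(1 − 0.46) = 20.296.
The smallest integer exceeding 20.296 is 21.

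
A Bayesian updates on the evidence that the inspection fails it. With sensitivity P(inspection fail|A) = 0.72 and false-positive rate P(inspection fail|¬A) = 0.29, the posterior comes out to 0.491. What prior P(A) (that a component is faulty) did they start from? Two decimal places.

P(A) = 0.28

Bayes' rule in odds form gives O(A|E) = O(A)·[P(E|A)/P(E|¬A)], hence O(A) = O(A|E)/LR.
Posterior odds = 0.491/(1−0.491) = 0.9646. LR = 0.72/0.29 = 2.4828.
Prior odds = 0.9646/2.4828 = 0.3885, so P(A) = 0.3885/(1+0.3885) ≈ 0.28.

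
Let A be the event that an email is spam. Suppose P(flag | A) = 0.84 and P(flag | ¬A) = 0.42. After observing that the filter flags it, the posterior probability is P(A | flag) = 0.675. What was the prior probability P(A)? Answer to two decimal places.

In odds form, posterior odds = prior odds × likelihood ratio, so prior odds = posterior odds ÷ LR.
Posterior odds = 0.675/(1−0.675) = 2.0769. LR = 0.84/0.42 = 2.0000.
Prior odds = 2.0769/2.0000 = 1.0385, so P(A) = 1.0385/(1+1.0385) ≈ 0.51.

P(A) = 0.51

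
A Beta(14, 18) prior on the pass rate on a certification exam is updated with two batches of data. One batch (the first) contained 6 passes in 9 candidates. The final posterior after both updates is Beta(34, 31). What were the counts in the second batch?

14 passes and 10 failures

Sequential conjugate updates are equivalent to a single update on the pooled data, so total successes = posterior α − prior α and total failures = posterior β − prior β.
Total across both batches: 34−14=20 passes, 31−18=13 failures.
Subtract the first batch: 20−6=14 passes and 13−3=10 failures.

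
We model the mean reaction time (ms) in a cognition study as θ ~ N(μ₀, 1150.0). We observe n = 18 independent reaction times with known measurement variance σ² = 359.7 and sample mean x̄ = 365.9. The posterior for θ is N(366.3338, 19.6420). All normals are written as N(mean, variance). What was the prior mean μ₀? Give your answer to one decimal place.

With known observation variance, the Normal–Normal posterior has precision τ_n = τ₀ + n/σ² and mean μ_n = (τ₀μ₀ + (n/σ²)x̄)/τ_n.
Here τ₀ = 1/1150.0 = 0.000870 and τ_data = 18/359.7 = 0.050042, so τ_n = 0.050912.
Rearranging for μ₀: μ₀ = (μ_n·τ_n − τ_data·x̄)/τ₀ = (366.3338·0.050912 − 0.050042·365.9) / 0.000870 = 0.340419/0.000870 ≈ 391.3.

μ₀ = 391.3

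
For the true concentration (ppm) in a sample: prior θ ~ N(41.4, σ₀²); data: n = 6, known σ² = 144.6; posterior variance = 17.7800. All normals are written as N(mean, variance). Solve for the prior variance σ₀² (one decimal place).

σ₀² = 67.8

Posterior precision equals prior precision plus data precision: 1/σ_n² = 1/σ₀² + n/σ².
So 1/σ₀² = 1/17.7800 − 6/144.6 = 0.056243 − 0.041494 = 0.014749.
Hence σ₀² = 1/0.014749 ≈ 67.8.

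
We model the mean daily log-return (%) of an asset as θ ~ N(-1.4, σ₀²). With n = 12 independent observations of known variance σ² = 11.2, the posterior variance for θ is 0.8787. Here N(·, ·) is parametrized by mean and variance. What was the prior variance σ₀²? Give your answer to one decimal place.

Posterior precision equals prior precision plus data precision: 1/σ_n² = 1/σ₀² + n/σ².
So 1/σ₀² = 1/0.8787 − 12/11.2 = 1.138045 − 1.071429 = 0.066616.
Hence σ₀² = 1/0.066616 ≈ 15.0.

σ₀² = 15.0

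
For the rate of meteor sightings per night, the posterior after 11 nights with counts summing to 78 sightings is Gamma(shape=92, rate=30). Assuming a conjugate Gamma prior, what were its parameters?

Gamma(shape=14, rate=19)

Gamma–Poisson conjugacy: posterior shape = α + Σxᵢ, posterior rate = β + n.
So α = 92 − 78 = 14 and β = 30 − 11 = 19.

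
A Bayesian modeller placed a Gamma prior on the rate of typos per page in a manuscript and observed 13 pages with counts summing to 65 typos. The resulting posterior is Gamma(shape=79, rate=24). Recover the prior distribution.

A Gamma(α, β) prior (rate parametrization) on a Poisson rate with n observations summing to S gives posterior Gamma(α+S, β+n).
So α = 79 − 65 = 14 and β = 24 − 13 = 11.

Gamma(shape=14, rate=11)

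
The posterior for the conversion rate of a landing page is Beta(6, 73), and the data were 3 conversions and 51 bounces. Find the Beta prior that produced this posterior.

Under Beta–binomial conjugacy the posterior parameters are (α+s, β+f).
Subtract the data counts: 6−3=3, 73−51=22.

Beta(3, 22)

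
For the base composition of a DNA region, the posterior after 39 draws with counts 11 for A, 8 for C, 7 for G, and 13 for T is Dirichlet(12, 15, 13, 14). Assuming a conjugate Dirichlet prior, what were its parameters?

Dirichlet(1, 7, 6, 1)

For a Dirichlet(α) prior with multinomial counts c, the posterior is Dirichlet(α + c) componentwise.
Subtract each count from the matching posterior parameter: 12−11=1, 15−8=7, 13−7=6, 14−13=1.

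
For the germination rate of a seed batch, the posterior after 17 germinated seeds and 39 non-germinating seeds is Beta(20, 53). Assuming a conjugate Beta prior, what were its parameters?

Beta(3, 14)

A Beta(α, β) prior with s successes and f failures in binomial data gives a Beta(α+s, β+f) posterior.
So α = 20 − 17 = 3 and β = 53 − 39 = 14.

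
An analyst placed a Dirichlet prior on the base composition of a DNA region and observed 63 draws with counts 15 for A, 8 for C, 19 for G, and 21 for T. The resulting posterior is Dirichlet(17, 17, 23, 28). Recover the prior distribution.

For a Dirichlet(α) prior with multinomial counts c, the posterior is Dirichlet(α + c) componentwise.
Subtract each count from the matching posterior parameter: 17−15=2, 17−8=9, 23−19=4, 28−21=7.

Dirichlet(2, 9, 4, 7)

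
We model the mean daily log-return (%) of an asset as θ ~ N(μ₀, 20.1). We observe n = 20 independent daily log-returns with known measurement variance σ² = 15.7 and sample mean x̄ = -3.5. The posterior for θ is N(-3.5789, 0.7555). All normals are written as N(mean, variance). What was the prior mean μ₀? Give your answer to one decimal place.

The posterior mean is a precision-weighted average: μ_n = (τ₀μ₀ + τ_data·x̄)/(τ₀+τ_data), with τ₀=1/σ₀² and τ_data=n/σ².
Here τ₀ = 1/20.1 = 0.049751 and τ_data = 20/15.7 = 1.273885, so τ_n = 1.323636.
Rearranging for μ₀: μ₀ = (μ_n·τ_n − τ_data·x̄)/τ₀ = (-3.5789·1.323636 − 1.273885·-3.5) / 0.049751 = -0.278563/0.049751 ≈ -5.6.

μ₀ = -5.6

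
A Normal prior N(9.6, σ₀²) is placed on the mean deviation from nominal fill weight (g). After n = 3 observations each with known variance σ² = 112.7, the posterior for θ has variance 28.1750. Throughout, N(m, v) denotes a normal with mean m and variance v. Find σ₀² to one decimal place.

σ₀² = 112.7

Posterior precision equals prior precision plus data precision: 1/σ_n² = 1/σ₀² + n/σ².
So 1/σ₀² = 1/28.1750 − 3/112.7 = 0.035492 − 0.026619 = 0.008873.
Hence σ₀² = 1/0.008873 ≈ 112.7.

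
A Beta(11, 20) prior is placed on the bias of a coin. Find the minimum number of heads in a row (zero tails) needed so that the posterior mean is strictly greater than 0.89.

k = 151

After k heads and 0 tails the posterior is Beta(11+k, 20), with mean (11+k)/(11+20+k).
Set (11+k)/(31+k) > 0.89 and solve: k > (0.89·31 − 11)/(1 − 0.89) = 150.818.
The smallest integer exceeding 150.818 is 151.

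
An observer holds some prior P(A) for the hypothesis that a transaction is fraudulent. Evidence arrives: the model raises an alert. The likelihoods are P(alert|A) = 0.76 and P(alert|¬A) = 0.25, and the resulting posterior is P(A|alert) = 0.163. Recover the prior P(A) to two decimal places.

In odds form, posterior odds = prior odds × likelihood ratio, so prior odds = posterior odds ÷ LR.
Posterior odds = 0.163/(1−0.163) = 0.1947. LR = 0.76/0.25 = 3.0400.
Prior odds = 0.1947/3.0400 = 0.0640, so P(A) = 0.0640/(1+0.0640) ≈ 0.06.

P(A) = 0.06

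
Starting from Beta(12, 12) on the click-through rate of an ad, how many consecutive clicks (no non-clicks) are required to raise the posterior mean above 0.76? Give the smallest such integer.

k = 27

After k clicks and 0 non-clicks the posterior is Beta(12+k, 12), with mean (12+k)/(12+12+k).
Set (12+k)/(24+k) > 0.76 and solve: k > (0.76·24 − 12)/(1 − 0.76) = 26.000.
The smallest integer exceeding 26.000 is 27.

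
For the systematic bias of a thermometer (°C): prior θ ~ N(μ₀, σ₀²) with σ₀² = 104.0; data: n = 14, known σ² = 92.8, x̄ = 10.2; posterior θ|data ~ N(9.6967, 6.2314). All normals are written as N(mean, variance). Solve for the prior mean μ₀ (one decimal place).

μ₀ = 1.8

With known observation variance, the Normal–Normal posterior has precision τ_n = τ₀ + n/σ² and mean μ_n = (τ₀μ₀ + (n/σ²)x̄)/τ_n.
Here τ₀ = 1/104.0 = 0.009615 and τ_data = 14/92.8 = 0.150862, so τ_n = 0.160477.
Rearranging for μ₀: μ₀ = (μ_n·τ_n − τ_data·x̄)/τ₀ = (9.6967·0.160477 − 0.150862·10.2) / 0.009615 = 0.017305/0.009615 ≈ 1.8.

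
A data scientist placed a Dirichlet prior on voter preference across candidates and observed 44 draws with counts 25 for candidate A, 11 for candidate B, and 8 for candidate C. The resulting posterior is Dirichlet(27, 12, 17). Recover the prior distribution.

For a Dirichlet(α) prior with multinomial counts c, the posterior is Dirichlet(α + c) componentwise.
Subtract each count from the matching posterior parameter: 27−25=2, 12−11=1, 17−8=9.

Dirichlet(2, 1, 9)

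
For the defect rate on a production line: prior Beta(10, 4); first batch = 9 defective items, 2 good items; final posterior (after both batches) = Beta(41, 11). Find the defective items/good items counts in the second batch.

Sequential conjugate updates are equivalent to a single update on the pooled data, so total successes = posterior α − prior α and total failures = posterior β − prior β.
Total across both batches: 41−10=31 defective items, 11−4=7 good items.
Subtract the first batch: 31−9=22 defective items and 7−2=5 good items.

22 defective items and 5 good items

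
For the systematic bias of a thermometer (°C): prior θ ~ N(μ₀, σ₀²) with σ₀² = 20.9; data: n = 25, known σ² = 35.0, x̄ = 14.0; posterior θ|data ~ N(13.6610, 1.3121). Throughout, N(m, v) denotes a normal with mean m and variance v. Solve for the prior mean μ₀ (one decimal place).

The posterior mean is a precision-weighted average: μ_n = (τ₀μ₀ + τ_data·x̄)/(τ₀+τ_data), with τ₀=1/σ₀² and τ_data=n/σ².
Here τ₀ = 1/20.9 = 0.047847 and τ_data = 25/35.0 = 0.714286, so τ_n = 0.762133.
Rearranging for μ₀: μ₀ = (μ_n·τ_n − τ_data·x̄)/τ₀ = (13.6610·0.762133 − 0.714286·14.0) / 0.047847 = 0.411495/0.047847 ≈ 8.6.

μ₀ = 8.6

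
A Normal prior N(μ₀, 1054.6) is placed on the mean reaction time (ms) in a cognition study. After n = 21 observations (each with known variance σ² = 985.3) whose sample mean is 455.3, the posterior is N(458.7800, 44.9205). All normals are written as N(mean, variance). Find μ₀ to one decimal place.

μ₀ = 537.0

With known observation variance, the Normal–Normal posterior has precision τ_n = τ₀ + n/σ² and mean μ_n = (τ₀μ₀ + (n/σ²)x̄)/τ_n.
Here τ₀ = 1/1054.6 = 0.000948 and τ_data = 21/985.3 = 0.021313, so τ_n = 0.022261.
Rearranging for μ₀: μ₀ = (μ_n·τ_n − τ_data·x̄)/τ₀ = (458.7800·0.022261 − 0.021313·455.3) / 0.000948 = 0.509093/0.000948 ≈ 537.0.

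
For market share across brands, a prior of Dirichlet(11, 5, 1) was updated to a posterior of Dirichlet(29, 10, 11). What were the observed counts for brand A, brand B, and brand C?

counts (18, 5, 10)

For a Dirichlet(α) prior with multinomial counts c, the posterior is Dirichlet(α + c) componentwise.
Counts are posterior − prior componentwise: 29−11=18, 10−5=5, 11−1=10.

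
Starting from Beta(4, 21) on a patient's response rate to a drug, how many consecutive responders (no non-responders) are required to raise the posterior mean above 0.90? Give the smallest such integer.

After k responders and 0 non-responders the posterior is Beta(4+k, 21), with mean (4+k)/(4+21+k).
Set (4+k)/(25+k) > 0.90 and solve: k > (0.90·25 − 4)/(1 − 0.90) = 185.000.
The smallest integer exceeding 185.000 is 186, and checking k=186: (190)/(211) = 0.9005 > 0.90.

k = 186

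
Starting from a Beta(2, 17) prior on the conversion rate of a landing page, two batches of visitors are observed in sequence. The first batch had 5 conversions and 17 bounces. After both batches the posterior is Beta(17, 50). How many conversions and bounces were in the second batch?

10 conversions and 16 bounces

Sequential conjugate updates are equivalent to a single update on the pooled data, so total successes = posterior α − prior α and total failures = posterior β − prior β.
Total across both batches: 17−2=15 conversions, 50−17=33 bounces.
Subtract the first batch: 15−5=10 conversions and 33−17=16 bounces.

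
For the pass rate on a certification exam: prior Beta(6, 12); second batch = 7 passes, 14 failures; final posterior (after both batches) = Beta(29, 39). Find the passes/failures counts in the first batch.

Sequential conjugate updates are equivalent to a single update on the pooled data, so total successes = posterior α − prior α and total failures = posterior β − prior β.
Total across both batches: 29−6=23 passes, 39−12=27 failures.
Subtract the second batch: 23−7=16 passes and 27−14=13 failures.

16 passes and 13 failures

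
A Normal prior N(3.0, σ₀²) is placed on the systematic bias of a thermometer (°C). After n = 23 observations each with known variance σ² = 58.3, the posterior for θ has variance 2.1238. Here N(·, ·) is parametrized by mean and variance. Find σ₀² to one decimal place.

σ₀² = 13.1

For the Normal–Normal model with known σ², precisions add: τ_n = τ₀ + n/σ².
So 1/σ₀² = 1/2.1238 − 23/58.3 = 0.470854 − 0.394511 = 0.076343.
Hence σ₀² = 1/0.076343 ≈ 13.1.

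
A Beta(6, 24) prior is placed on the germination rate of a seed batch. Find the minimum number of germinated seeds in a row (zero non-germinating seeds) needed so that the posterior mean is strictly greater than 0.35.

k = 7

After k germinated seeds and 0 non-germinating seeds the posterior is Beta(6+k, 24), with mean (6+k)/(6+24+k).
Set (6+k)/(30+k) > 0.35 and solve: k > (0.35·30 − 6)/(1 − 0.35) = 6.923.
The smallest integer exceeding 6.923 is 7.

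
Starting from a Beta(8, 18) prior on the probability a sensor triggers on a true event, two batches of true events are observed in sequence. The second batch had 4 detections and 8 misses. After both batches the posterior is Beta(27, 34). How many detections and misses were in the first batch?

15 detections and 8 misses

Sequential conjugate updates are equivalent to a single update on the pooled data, so total successes = posterior α − prior α and total failures = posterior β − prior β.
Total across both batches: 27−8=19 detections, 34−18=16 misses.
Subtract the second batch: 19−4=15 detections and 16−8=8 misses.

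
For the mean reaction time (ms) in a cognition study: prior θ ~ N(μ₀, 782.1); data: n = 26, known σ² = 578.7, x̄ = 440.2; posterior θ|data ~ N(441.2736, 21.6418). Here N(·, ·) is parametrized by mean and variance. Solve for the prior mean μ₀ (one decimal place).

The posterior mean is a precision-weighted average: μ_n = (τ₀μ₀ + τ_data·x̄)/(τ₀+τ_data), with τ₀=1/σ₀² and τ_data=n/σ².
Here τ₀ = 1/782.1 = 0.001279 and τ_data = 26/578.7 = 0.044928, so τ_n = 0.046207.
Rearranging for μ₀: μ₀ = (μ_n·τ_n − τ_data·x̄)/τ₀ = (441.2736·0.046207 − 0.044928·440.2) / 0.001279 = 0.612624/0.001279 ≈ 479.0.

μ₀ = 479.0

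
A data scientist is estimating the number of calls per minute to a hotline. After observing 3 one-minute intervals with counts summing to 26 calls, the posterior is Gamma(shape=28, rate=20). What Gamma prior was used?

Gamma(shape=2, rate=17)

Gamma–Poisson conjugacy: posterior shape = α + Σxᵢ, posterior rate = β + n.
So α = 28 − 26 = 2 and β = 20 − 3 = 17.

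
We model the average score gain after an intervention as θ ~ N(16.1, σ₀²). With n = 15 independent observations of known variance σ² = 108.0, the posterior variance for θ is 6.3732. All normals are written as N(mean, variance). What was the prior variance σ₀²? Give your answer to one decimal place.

Posterior precision equals prior precision plus data precision: 1/σ_n² = 1/σ₀² + n/σ².
So 1/σ₀² = 1/6.3732 − 15/108.0 = 0.156907 − 0.138889 = 0.018018.
Hence σ₀² = 1/0.018018 ≈ 55.5.

σ₀² = 55.5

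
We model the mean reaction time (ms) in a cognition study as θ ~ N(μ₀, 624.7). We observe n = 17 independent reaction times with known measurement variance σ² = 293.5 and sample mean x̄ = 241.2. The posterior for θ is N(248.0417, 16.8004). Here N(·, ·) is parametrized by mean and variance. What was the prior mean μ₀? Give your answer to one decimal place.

With known observation variance, the Normal–Normal posterior has precision τ_n = τ₀ + n/σ² and mean μ_n = (τ₀μ₀ + (n/σ²)x̄)/τ_n.
Here τ₀ = 1/624.7 = 0.001601 and τ_data = 17/293.5 = 0.057922, so τ_n = 0.059523.
Rearranging for μ₀: μ₀ = (μ_n·τ_n − τ_data·x̄)/τ₀ = (248.0417·0.059523 − 0.057922·241.2) / 0.001601 = 0.793400/0.001601 ≈ 495.6.

μ₀ = 495.6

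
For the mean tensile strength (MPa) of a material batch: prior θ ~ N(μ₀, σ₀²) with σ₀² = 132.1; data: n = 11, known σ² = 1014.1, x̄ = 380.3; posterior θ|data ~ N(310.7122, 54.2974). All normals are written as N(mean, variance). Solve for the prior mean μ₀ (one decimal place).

μ₀ = 211.0

With known observation variance, the Normal–Normal posterior has precision τ_n = τ₀ + n/σ² and mean μ_n = (τ₀μ₀ + (n/σ²)x̄)/τ_n.
Here τ₀ = 1/132.1 = 0.007570 and τ_data = 11/1014.1 = 0.010847, so τ_n = 0.018417.
Rearranging for μ₀: μ₀ = (μ_n·τ_n − τ_data·x̄)/τ₀ = (310.7122·0.018417 − 0.010847·380.3) / 0.007570 = 1.597272/0.007570 ≈ 211.0.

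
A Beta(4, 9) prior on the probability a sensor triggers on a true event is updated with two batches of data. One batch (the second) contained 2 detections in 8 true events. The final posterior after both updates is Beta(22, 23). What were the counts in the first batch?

Because Beta–binomial updating is additive in the counts, the combined data contributed (α_post−α_prior, β_post−β_prior) successes and failures.
Total across both batches: 22−4=18 detections, 23−9=14 misses.
Subtract the second batch: 18−2=16 detections and 14−6=8 misses.

16 detections and 8 misses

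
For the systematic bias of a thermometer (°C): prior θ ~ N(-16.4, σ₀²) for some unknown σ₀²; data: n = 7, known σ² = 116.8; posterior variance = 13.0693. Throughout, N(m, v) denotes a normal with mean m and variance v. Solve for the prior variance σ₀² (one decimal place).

σ₀² = 60.3

For the Normal–Normal model with known σ², precisions add: τ_n = τ₀ + n/σ².
So 1/σ₀² = 1/13.0693 − 7/116.8 = 0.076515 − 0.059932 = 0.016583.
Hence σ₀² = 1/0.016583 ≈ 60.3.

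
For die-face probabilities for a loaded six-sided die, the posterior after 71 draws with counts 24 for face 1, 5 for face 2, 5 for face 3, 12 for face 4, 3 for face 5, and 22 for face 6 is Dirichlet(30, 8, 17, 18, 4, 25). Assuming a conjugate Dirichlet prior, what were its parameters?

For a Dirichlet(α) prior with multinomial counts c, the posterior is Dirichlet(α + c) componentwise.
Subtract each count from the matching posterior parameter: 30−24=6, 8−5=3, 17−5=12, 18−12=6, 4−3=1, 25−22=3.

Dirichlet(6, 3, 12, 6, 1, 3)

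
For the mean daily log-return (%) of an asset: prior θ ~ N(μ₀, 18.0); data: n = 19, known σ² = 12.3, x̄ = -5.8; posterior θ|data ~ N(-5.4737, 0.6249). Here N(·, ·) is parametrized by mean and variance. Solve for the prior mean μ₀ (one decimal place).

μ₀ = 3.6

With known observation variance, the Normal–Normal posterior has precision τ_n = τ₀ + n/σ² and mean μ_n = (τ₀μ₀ + (n/σ²)x̄)/τ_n.
Here τ₀ = 1/18.0 = 0.055556 and τ_data = 19/12.3 = 1.544715, so τ_n = 1.600271.
Rearranging for μ₀: μ₀ = (μ_n·τ_n − τ_data·x̄)/τ₀ = (-5.4737·1.600271 − 1.544715·-5.8) / 0.055556 = 0.199944/0.055556 ≈ 3.6.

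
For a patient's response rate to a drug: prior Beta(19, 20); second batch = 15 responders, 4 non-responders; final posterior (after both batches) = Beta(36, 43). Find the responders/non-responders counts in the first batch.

2 responders and 19 non-responders

Because Beta–binomial updating is additive in the counts, the combined data contributed (α_post−α_prior, β_post−β_prior) successes and failures.
Total across both batches: 36−19=17 responders, 43−20=23 non-responders.
Subtract the second batch: 17−15=2 responders and 23−4=19 non-responders.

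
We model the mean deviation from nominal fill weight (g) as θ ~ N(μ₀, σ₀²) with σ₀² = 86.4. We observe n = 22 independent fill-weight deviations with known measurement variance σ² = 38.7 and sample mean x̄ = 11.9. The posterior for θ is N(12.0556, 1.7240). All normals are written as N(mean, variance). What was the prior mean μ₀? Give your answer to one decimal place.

The posterior mean is a precision-weighted average: μ_n = (τ₀μ₀ + τ_data·x̄)/(τ₀+τ_data), with τ₀=1/σ₀² and τ_data=n/σ².
Here τ₀ = 1/86.4 = 0.011574 and τ_data = 22/38.7 = 0.568475, so τ_n = 0.580049.
Rearranging for μ₀: μ₀ = (μ_n·τ_n − τ_data·x̄)/τ₀ = (12.0556·0.580049 − 0.568475·11.9) / 0.011574 = 0.227986/0.011574 ≈ 19.7.

μ₀ = 19.7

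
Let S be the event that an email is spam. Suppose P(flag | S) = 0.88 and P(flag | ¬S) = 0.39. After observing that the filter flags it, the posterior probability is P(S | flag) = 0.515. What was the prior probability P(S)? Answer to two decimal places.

P(S) = 0.32

Bayes' rule in odds form gives O(S|E) = O(S)·[P(E|S)/P(E|¬S)], hence O(S) = O(S|E)/LR.
Posterior odds = 0.515/(1−0.515) = 1.0619. LR = 0.88/0.39 = 2.2564.
Prior odds = 1.0619/2.2564 = 0.4706, so P(S) = 0.4706/(1+0.4706) ≈ 0.32.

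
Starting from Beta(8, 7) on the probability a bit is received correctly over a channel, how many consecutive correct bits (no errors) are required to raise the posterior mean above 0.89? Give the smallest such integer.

k = 49

After k correct bits and 0 errors the posterior is Beta(8+k, 7), with mean (8+k)/(8+7+k).
Set (8+k)/(15+k) > 0.89 and solve: k > (0.89·15 − 8)/(1 − 0.89) = 48.636.
The smallest integer exceeding 48.636 is 49, and checking k=49: (57)/(64) = 0.8906 > 0.89.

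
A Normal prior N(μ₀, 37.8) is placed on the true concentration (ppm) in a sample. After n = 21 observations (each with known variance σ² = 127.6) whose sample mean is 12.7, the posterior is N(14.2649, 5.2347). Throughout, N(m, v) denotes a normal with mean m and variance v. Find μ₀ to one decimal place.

The posterior mean is a precision-weighted average: μ_n = (τ₀μ₀ + τ_data·x̄)/(τ₀+τ_data), with τ₀=1/σ₀² and τ_data=n/σ².
Here τ₀ = 1/37.8 = 0.026455 and τ_data = 21/127.6 = 0.164577, so τ_n = 0.191032.
Rearranging for μ₀: μ₀ = (μ_n·τ_n − τ_data·x̄)/τ₀ = (14.2649·0.191032 − 0.164577·12.7) / 0.026455 = 0.634924/0.026455 ≈ 24.0.

μ₀ = 24.0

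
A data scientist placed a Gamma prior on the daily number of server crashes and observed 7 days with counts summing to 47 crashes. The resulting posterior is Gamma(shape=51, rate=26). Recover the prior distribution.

Gamma–Poisson conjugacy: posterior shape = α + Σxᵢ, posterior rate = β + n.
So α = 51 − 47 = 4 and β = 26 − 7 = 19.

Gamma(shape=4, rate=19)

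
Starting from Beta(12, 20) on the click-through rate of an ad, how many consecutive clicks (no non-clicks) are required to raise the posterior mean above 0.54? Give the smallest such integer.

k = 12

After k clicks and 0 non-clicks the posterior is Beta(12+k, 20), with mean (12+k)/(12+20+k).
Set (12+k)/(32+k) > 0.54 and solve: k > (0.54·32 − 12)/(1 − 0.54) = 11.478.
The smallest integer exceeding 11.478 is 12.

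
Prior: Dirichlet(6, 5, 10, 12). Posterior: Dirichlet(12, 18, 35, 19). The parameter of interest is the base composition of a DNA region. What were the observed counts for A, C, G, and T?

For a Dirichlet(α) prior with multinomial counts c, the posterior is Dirichlet(α + c) componentwise.
Counts are posterior − prior componentwise: 12−6=6, 18−5=13, 35−10=25, 19−12=7.

counts (6, 13, 25, 7)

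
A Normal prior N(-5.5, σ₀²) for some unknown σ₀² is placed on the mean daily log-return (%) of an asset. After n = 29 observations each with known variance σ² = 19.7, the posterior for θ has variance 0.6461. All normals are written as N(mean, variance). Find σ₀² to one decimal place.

σ₀² = 13.2

For the Normal–Normal model with known σ², precisions add: τ_n = τ₀ + n/σ².
So 1/σ₀² = 1/0.6461 − 29/19.7 = 1.547748 − 1.472081 = 0.075667.
Hence σ₀² = 1/0.075667 ≈ 13.2.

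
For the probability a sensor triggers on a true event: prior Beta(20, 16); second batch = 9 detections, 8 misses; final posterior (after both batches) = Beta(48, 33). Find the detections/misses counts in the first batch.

19 detections and 9 misses

Sequential conjugate updates are equivalent to a single update on the pooled data, so total successes = posterior α − prior α and total failures = posterior β − prior β.
Total across both batches: 48−20=28 detections, 33−16=17 misses.
Subtract the second batch: 28−9=19 detections and 17−8=9 misses.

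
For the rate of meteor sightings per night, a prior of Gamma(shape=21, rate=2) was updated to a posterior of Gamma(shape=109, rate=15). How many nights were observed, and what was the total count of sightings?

n = 13 nights with total 88 sightings

Gamma–Poisson conjugacy: posterior shape = α + Σxᵢ, posterior rate = β + n.
Matching: Σxᵢ = 109 − 21 = 88 and n = 15 − 2 = 13.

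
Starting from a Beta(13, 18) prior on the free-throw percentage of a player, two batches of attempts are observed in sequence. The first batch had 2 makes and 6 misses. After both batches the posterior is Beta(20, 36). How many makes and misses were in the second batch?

Because Beta–binomial updating is additive in the counts, the combined data contributed (α_post−α_prior, β_post−β_prior) successes and failures.
Total across both batches: 20−13=7 makes, 36−18=18 misses.
Subtract the first batch: 7−2=5 makes and 18−6=12 misses.

5 makes and 12 misses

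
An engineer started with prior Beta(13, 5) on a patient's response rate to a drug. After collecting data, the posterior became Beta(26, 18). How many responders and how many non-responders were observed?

13 responders and 13 non-responders

A Beta(α, β) prior with s successes and f failures in binomial data gives a Beta(α+s, β+f) posterior.
Match parameters: s=26−13=13, f=18−5=13.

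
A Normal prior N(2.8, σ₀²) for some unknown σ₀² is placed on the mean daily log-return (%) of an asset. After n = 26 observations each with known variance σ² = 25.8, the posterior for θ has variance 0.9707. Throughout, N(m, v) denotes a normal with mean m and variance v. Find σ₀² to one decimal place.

σ₀² = 44.6

Posterior precision equals prior precision plus data precision: 1/σ_n² = 1/σ₀² + n/σ².
So 1/σ₀² = 1/0.9707 − 26/25.8 = 1.030184 − 1.007752 = 0.022432.
Hence σ₀² = 1/0.022432 ≈ 44.6.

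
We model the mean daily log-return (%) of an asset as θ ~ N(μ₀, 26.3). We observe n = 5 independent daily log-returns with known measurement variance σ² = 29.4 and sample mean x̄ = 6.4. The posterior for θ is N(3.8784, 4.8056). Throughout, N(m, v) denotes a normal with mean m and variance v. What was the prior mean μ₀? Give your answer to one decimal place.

The posterior mean is a precision-weighted average: μ_n = (τ₀μ₀ + τ_data·x̄)/(τ₀+τ_data), with τ₀=1/σ₀² and τ_data=n/σ².
Here τ₀ = 1/26.3 = 0.038023 and τ_data = 5/29.4 = 0.170068, so τ_n = 0.208091.
Rearranging for μ₀: μ₀ = (μ_n·τ_n − τ_data·x̄)/τ₀ = (3.8784·0.208091 − 0.170068·6.4) / 0.038023 = -0.281375/0.038023 ≈ -7.4.

μ₀ = -7.4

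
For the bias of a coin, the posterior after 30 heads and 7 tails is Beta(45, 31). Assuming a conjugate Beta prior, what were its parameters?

Beta(15, 24)

A Beta(a, b) prior with s successes and f failures in binomial data gives a Beta(a+s, b+f) posterior.
So a = 45 − 30 = 15 and b = 31 − 7 = 24.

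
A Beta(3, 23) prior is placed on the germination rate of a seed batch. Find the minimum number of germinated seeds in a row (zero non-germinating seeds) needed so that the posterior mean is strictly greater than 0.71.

After k germinated seeds and 0 non-germinating seeds the posterior is Beta(3+k, 23), with mean (3+k)/(3+23+k).
Set (3+k)/(26+k) > 0.71 and solve: k > (0.71·26 − 3)/(1 − 0.71) = 53.310.
The smallest integer exceeding 53.310 is 54, and checking k=54: (57)/(80) = 0.7125 > 0.71.

k = 54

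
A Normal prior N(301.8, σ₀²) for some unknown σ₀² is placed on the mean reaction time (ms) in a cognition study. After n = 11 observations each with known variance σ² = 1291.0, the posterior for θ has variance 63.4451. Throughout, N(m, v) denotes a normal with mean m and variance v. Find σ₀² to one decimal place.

For the Normal–Normal model with known σ², precisions add: τ_n = τ₀ + n/σ².
So 1/σ₀² = 1/63.4451 − 11/1291.0 = 0.015762 − 0.008521 = 0.007241.
Hence σ₀² = 1/0.007241 ≈ 138.1.

σ₀² = 138.1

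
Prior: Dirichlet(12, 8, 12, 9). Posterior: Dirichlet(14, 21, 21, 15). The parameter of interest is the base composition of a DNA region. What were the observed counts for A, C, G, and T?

counts (2, 13, 9, 6)

For a Dirichlet(α) prior with multinomial counts c, the posterior is Dirichlet(α + c) componentwise.
Counts are posterior − prior componentwise: 14−12=2, 21−8=13, 21−12=9, 15−9=6.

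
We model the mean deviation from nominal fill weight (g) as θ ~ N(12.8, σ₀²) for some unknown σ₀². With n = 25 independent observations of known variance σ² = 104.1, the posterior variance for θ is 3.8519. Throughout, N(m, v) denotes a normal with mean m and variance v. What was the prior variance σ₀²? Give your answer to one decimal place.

σ₀² = 51.4

Posterior precision equals prior precision plus data precision: 1/σ_n² = 1/σ₀² + n/σ².
So 1/σ₀² = 1/3.8519 − 25/104.1 = 0.259612 − 0.240154 = 0.019458.
Hence σ₀² = 1/0.019458 ≈ 51.4.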